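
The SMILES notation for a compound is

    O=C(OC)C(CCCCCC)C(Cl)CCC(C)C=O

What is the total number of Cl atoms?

1

Scan the SMILES for Cl atoms (remember two-letter symbols like Cl and Br are single atoms).
Chlorine count: 1.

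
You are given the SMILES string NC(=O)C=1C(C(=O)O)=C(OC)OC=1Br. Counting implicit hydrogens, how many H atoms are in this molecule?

6

Walk through each heavy atom and fill implicit hydrogens from standard valence (C 4, N 3, O 2, S 2, halogen 1):
  atom 1: N, bond orders sum to 1 (valence 3) → 2 H
  atom 2: C, bond orders sum to 4 (valence 4) → 0 H
  atom 3: O, bond orders sum to 2 (valence 2) → 0 H
  atom 4: C, bond orders sum to 4 (valence 4) → 0 H
  atom 5: C, bond orders sum to 4 (valence 4) → 0 H
  atom 6: C, bond orders sum to 4 (valence 4) → 0 H
  atom 7: O, bond orders sum to 2 (valence 2) → 0 H
  atom 8: O, bond orders sum to 1 (valence 2) → 1 H
  atom 9: C, bond orders sum to 4 (valence 4) → 0 H
  atom 10: O, bond orders sum to 2 (valence 2) → 0 H
  atom 11: C, bond orders sum to 1 (valence 4) → 3 H
  atom 12: O, bond orders sum to 2 (valence 2) → 0 H
  atom 13: C, bond orders sum to 4 (valence 4) → 0 H
  atom 14: Br (halogen, monovalent) → 0 H
Total hydrogens: 6.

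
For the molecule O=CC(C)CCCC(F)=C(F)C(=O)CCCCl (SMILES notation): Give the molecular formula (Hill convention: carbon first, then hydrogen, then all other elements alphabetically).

C12H17ClF2O2

Walk through each heavy atom and fill implicit hydrogens from standard valence (C 4, N 3, O 2, S 2, halogen 1):
  atom 1: O, bond orders sum to 2 (valence 2) → 0 H
  atom 2: C, bond orders sum to 3 (valence 4) → 1 H
  atom 3: C, bond orders sum to 3 (valence 4) → 1 H
  atom 4: C, bond orders sum to 1 (valence 4) → 3 H
  atom 5: C, bond orders sum to 2 (valence 4) → 2 H
  atom 6: C, bond orders sum to 2 (valence 4) → 2 H
  atom 7: C, bond orders sum to 2 (valence 4) → 2 H
  atom 8: C, bond orders sum to 4 (valence 4) → 0 H
  atom 9: F (halogen, monovalent) → 0 H
  atom 10: C, bond orders sum to 4 (valence 4) → 0 H
  atom 11: F (halogen, monovalent) → 0 H
  atom 12: C, bond orders sum to 4 (valence 4) → 0 H
  atom 13: O, bond orders sum to 2 (valence 2) → 0 H
  atom 14: C, bond orders sum to 2 (valence 4) → 2 H
  atom 15: C, bond orders sum to 2 (valence 4) → 2 H
  atom 16: C, bond orders sum to 2 (valence 4) → 2 H
  atom 17: Cl (halogen, monovalent) → 0 H
Totals → C:12, H:17, Cl:1, F:2, O:2.
In Hill order: C12H17ClF2O2.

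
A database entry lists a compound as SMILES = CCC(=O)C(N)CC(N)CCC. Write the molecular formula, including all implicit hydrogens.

C9H20N2O

Walk through each heavy atom and fill implicit hydrogens from standard valence (C 4, N 3, O 2, S 2, halogen 1):
  atom 1: C, bond orders sum to 1 (valence 4) → 3 H
  atom 2: C, bond orders sum to 2 (valence 4) → 2 H
  atom 3: C, bond orders sum to 4 (valence 4) → 0 H
  atom 4: O, bond orders sum to 2 (valence 2) → 0 H
  atom 5: C, bond orders sum to 3 (valence 4) → 1 H
  atom 6: N, bond orders sum to 1 (valence 3) → 2 H
  atom 7: C, bond orders sum to 2 (valence 4) → 2 H
  atom 8: C, bond orders sum to 3 (valence 4) → 1 H
  atom 9: N, bond orders sum to 1 (valence 3) → 2 H
  atom 10: C, bond orders sum to 2 (valence 4) → 2 H
  atom 11: C, bond orders sum to 2 (valence 4) → 2 H
  atom 12: C, bond orders sum to 1 (valence 4) → 3 H
Totals → C:9, H:20, N:2, O:1.
In Hill order: C9H20N2O.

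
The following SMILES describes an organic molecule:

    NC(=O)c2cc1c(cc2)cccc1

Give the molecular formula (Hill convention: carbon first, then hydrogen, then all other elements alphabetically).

Walk through each heavy atom and fill implicit hydrogens from standard valence (C 4, N 3, O 2, S 2, halogen 1); for lowercase aromatic atoms, an aromatic c carries 1 H when it has two neighbours and 0 H with three, and aromatic n carries 0 H:
  atom 1: N, bond orders sum to 1 (valence 3) → 2 H
  atom 2: C, bond orders sum to 4 (valence 4) → 0 H
  atom 3: O, bond orders sum to 2 (valence 2) → 0 H
  atom 4: aromatic c, 3 neighbours → 0 H
  atom 5: aromatic c, 2 neighbours → 1 H
  atom 6: aromatic c, 3 neighbours → 0 H
  atom 7: aromatic c, 3 neighbours → 0 H
  atom 8: aromatic c, 2 neighbours → 1 H
  atom 9: aromatic c, 2 neighbours → 1 H
  atom 10: aromatic c, 2 neighbours → 1 H
  atom 11: aromatic c, 2 neighbours → 1 H
  atom 12: aromatic c, 2 neighbours → 1 H
  atom 13: aromatic c, 2 neighbours → 1 H
Totals → C:11, H:9, N:1, O:1.
In Hill order: C11H9NO.

C11H9NO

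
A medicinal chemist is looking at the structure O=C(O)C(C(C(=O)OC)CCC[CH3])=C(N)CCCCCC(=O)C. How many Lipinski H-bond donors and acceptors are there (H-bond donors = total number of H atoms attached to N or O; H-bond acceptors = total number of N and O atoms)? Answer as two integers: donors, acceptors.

3, 6

Donors: find every N or O and count the H atoms it carries.
  atom 1 (O): bond orders sum to 2 → 0 H
  atom 3 (O): bond orders sum to 1 → 1 H
  atom 7 (O): bond orders sum to 2 → 0 H
  atom 8 (O): bond orders sum to 2 → 0 H
  atom 15 (N): bond orders sum to 1 → 2 H
  atom 22 (O): bond orders sum to 2 → 0 H
Lipinski HBD = 3.
Acceptors: N atoms = 1, O atoms = 5 → HBA = 6.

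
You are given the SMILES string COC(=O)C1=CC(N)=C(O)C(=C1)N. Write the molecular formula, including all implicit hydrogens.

Walk through each heavy atom and fill implicit hydrogens from standard valence (C 4, N 3, O 2, S 2, halogen 1):
  atom 1: C, bond orders sum to 1 (valence 4) → 3 H
  atom 2: O, bond orders sum to 2 (valence 2) → 0 H
  atom 3: C, bond orders sum to 4 (valence 4) → 0 H
  atom 4: O, bond orders sum to 2 (valence 2) → 0 H
  atom 5: C, bond orders sum to 4 (valence 4) → 0 H
  atom 6: C, bond orders sum to 3 (valence 4) → 1 H
  atom 7: C, bond orders sum to 4 (valence 4) → 0 H
  atom 8: N, bond orders sum to 1 (valence 3) → 2 H
  atom 9: C, bond orders sum to 4 (valence 4) → 0 H
  atom 10: O, bond orders sum to 1 (valence 2) → 1 H
  atom 11: C, bond orders sum to 4 (valence 4) → 0 H
  atom 12: C, bond orders sum to 3 (valence 4) → 1 H
  atom 13: N, bond orders sum to 1 (valence 3) → 2 H
Totals → C:8, H:10, N:2, O:3.
In Hill order: C8H10N2O3.

C8H10N2O3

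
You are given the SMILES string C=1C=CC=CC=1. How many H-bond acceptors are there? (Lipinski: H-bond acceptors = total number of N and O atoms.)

N atoms: 0; O atoms: 0.
Lipinski HBA = 0 + 0 = 0.

0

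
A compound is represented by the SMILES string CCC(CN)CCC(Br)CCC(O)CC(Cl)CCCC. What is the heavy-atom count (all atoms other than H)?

20

Every atom symbol written in the SMILES (organic subset) is one heavy atom; implicit H are not written.
Heavy atoms by element → Br:1, C:16, Cl:1, N:1, O:1.
Total: 20.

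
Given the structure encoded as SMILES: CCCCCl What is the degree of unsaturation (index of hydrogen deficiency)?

0

Degree of unsaturation = (number of rings) + (number of π bonds).
Ring closures in the SMILES: 0.
π bonds: none → 0 DoU from unsaturation.
Total DoU = 0 + 0 = 0.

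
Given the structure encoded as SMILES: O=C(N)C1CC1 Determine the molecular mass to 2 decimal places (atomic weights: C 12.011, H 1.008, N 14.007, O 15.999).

First, the molecular formula is C4H7NO (counting implicit H from valence).
  C: 4 × 12.011 = 48.044
  H: 7 × 1.008 = 7.056
  N: 1 × 14.007 = 14.007
  O: 1 × 15.999 = 15.999
Sum: 4×12.011 + 7×1.008 + 1×14.007 + 1×15.999 = 85.106 → 85.11 g/mol.

85.11 g/mol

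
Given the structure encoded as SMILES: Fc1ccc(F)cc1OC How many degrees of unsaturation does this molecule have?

4

Molecular formula: C7H6F2O.
DoU = (2C + 2 + N − H − X) / 2, where X is the halogen count and O/S are ignored.
    = (2·7 + 2 + 0 − 6 − 2) / 2 = 8 / 2 = 4.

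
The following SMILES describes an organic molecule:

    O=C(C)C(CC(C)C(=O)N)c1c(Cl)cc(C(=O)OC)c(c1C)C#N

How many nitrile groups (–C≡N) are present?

The nitrile motif appears at heavy-atom position 23 in the SMILES.
Other groups present: 1 amide, 1 ester, 1 ketone.
Nitrile count: 1.

1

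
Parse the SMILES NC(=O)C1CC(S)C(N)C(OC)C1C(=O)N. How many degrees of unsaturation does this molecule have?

Degree of unsaturation = (number of rings) + (number of π bonds).
Ring closures in the SMILES: 1.
π bonds: 2 double bonds (each 1 DoU) → 2 DoU from unsaturation.
Total DoU = 1 + 2 = 3.

3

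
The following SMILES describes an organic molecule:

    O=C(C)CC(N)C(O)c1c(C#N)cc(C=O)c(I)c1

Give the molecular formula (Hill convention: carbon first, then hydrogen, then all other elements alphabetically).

Walk through each heavy atom and fill implicit hydrogens from standard valence (C 4, N 3, O 2, S 2, halogen 1); for lowercase aromatic atoms, an aromatic c carries 1 H when it has two neighbours and 0 H with three, and aromatic n carries 0 H:
  atom 1: O, bond orders sum to 2 (valence 2) → 0 H
  atom 2: C, bond orders sum to 4 (valence 4) → 0 H
  atom 3: C, bond orders sum to 1 (valence 4) → 3 H
  atom 4: C, bond orders sum to 2 (valence 4) → 2 H
  atom 5: C, bond orders sum to 3 (valence 4) → 1 H
  atom 6: N, bond orders sum to 1 (valence 3) → 2 H
  atom 7: C, bond orders sum to 3 (valence 4) → 1 H
  atom 8: O, bond orders sum to 1 (valence 2) → 1 H
  atom 9: aromatic c, 3 neighbours → 0 H
  atom 10: aromatic c, 3 neighbours → 0 H
  atom 11: C, bond orders sum to 4 (valence 4) → 0 H
  atom 12: N, bond orders sum to 3 (valence 3) → 0 H
  atom 13: aromatic c, 2 neighbours → 1 H
  atom 14: aromatic c, 3 neighbours → 0 H
  atom 15: C, bond orders sum to 3 (valence 4) → 1 H
  atom 16: O, bond orders sum to 2 (valence 2) → 0 H
  atom 17: aromatic c, 3 neighbours → 0 H
  atom 18: I (halogen, monovalent) → 0 H
  atom 19: aromatic c, 2 neighbours → 1 H
Totals → C:13, H:13, I:1, N:2, O:3.

C13H13IN2O3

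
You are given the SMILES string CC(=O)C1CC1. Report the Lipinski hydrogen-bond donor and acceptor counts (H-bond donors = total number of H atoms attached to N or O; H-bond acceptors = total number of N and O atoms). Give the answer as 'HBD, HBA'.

0, 1

Donors: find every N or O and count the H atoms it carries.
  atom 3 (O): bond orders sum to 2 → 0 H
Lipinski HBD = 0.
Acceptors: N atoms = 0, O atoms = 1 → HBA = 1.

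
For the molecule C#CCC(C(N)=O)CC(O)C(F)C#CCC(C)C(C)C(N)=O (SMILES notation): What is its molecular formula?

Walk through each heavy atom and fill implicit hydrogens from standard valence (C 4, N 3, O 2, S 2, halogen 1):
  atom 1: C, bond orders sum to 3 (valence 4) → 1 H
  atom 2: C, bond orders sum to 4 (valence 4) → 0 H
  atom 3: C, bond orders sum to 2 (valence 4) → 2 H
  atom 4: C, bond orders sum to 3 (valence 4) → 1 H
  atom 5: C, bond orders sum to 4 (valence 4) → 0 H
  atom 6: N, bond orders sum to 1 (valence 3) → 2 H
  atom 7: O, bond orders sum to 2 (valence 2) → 0 H
  atom 8: C, bond orders sum to 2 (valence 4) → 2 H
  atom 9: C, bond orders sum to 3 (valence 4) → 1 H
  atom 10: O, bond orders sum to 1 (valence 2) → 1 H
  atom 11: C, bond orders sum to 3 (valence 4) → 1 H
  atom 12: F (halogen, monovalent) → 0 H
  atom 13: C, bond orders sum to 4 (valence 4) → 0 H
  atom 14: C, bond orders sum to 4 (valence 4) → 0 H
  atom 15: C, bond orders sum to 2 (valence 4) → 2 H
  atom 16: C, bond orders sum to 3 (valence 4) → 1 H
  atom 17: C, bond orders sum to 1 (valence 4) → 3 H
  atom 18: C, bond orders sum to 3 (valence 4) → 1 H
  atom 19: C, bond orders sum to 1 (valence 4) → 3 H
  atom 20: C, bond orders sum to 4 (valence 4) → 0 H
  atom 21: N, bond orders sum to 1 (valence 3) → 2 H
  atom 22: O, bond orders sum to 2 (valence 2) → 0 H
Totals → C:16, H:23, F:1, N:2, O:3.

C16H23FN2O3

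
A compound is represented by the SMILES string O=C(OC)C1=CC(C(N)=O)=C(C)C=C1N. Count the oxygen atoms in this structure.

Scan the SMILES for O atoms (remember two-letter symbols like Cl and Br are single atoms).
Oxygen count: 3.

3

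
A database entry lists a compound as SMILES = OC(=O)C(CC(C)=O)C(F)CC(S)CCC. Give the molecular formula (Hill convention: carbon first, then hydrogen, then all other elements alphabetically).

Walk through each heavy atom and fill implicit hydrogens from standard valence (C 4, N 3, O 2, S 2, halogen 1):
  atom 1: O, bond orders sum to 1 (valence 2) → 1 H
  atom 2: C, bond orders sum to 4 (valence 4) → 0 H
  atom 3: O, bond orders sum to 2 (valence 2) → 0 H
  atom 4: C, bond orders sum to 3 (valence 4) → 1 H
  atom 5: C, bond orders sum to 2 (valence 4) → 2 H
  atom 6: C, bond orders sum to 4 (valence 4) → 0 H
  atom 7: C, bond orders sum to 1 (valence 4) → 3 H
  atom 8: O, bond orders sum to 2 (valence 2) → 0 H
  atom 9: C, bond orders sum to 3 (valence 4) → 1 H
  atom 10: F (halogen, monovalent) → 0 H
  atom 11: C, bond orders sum to 2 (valence 4) → 2 H
  atom 12: C, bond orders sum to 3 (valence 4) → 1 H
  atom 13: S, bond orders sum to 1 (valence 2) → 1 H
  atom 14: C, bond orders sum to 2 (valence 4) → 2 H
  atom 15: C, bond orders sum to 2 (valence 4) → 2 H
  atom 16: C, bond orders sum to 1 (valence 4) → 3 H
Totals → C:11, H:19, F:1, O:3, S:1.

C11H19FO3S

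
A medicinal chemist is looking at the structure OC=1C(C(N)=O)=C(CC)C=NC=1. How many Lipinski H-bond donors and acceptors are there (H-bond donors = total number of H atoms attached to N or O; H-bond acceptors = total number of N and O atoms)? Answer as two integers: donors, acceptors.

Donors: find every N or O and count the H atoms it carries.
  atom 1 (O): bond orders sum to 1 → 1 H
  atom 5 (N): bond orders sum to 1 → 2 H
  atom 6 (O): bond orders sum to 2 → 0 H
  atom 11 (N): bond orders sum to 3 → 0 H
Lipinski HBD = 3.
Acceptors: N atoms = 2, O atoms = 2 → HBA = 4.

3, 4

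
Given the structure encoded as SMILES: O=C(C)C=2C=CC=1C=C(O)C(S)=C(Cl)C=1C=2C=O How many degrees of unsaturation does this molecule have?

9

Molecular formula: C13H9ClO3S.
DoU = (2C + 2 + N − H − X) / 2, where X is the halogen count and O/S are ignored.
    = (2·13 + 2 + 0 − 9 − 1) / 2 = 18 / 2 = 9.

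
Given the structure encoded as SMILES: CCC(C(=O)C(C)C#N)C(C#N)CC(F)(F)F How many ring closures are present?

In SMILES, each pair of matching ring-closure digits denotes one ring-closing bond; the number of such bonds equals the number of independent rings.
Ring-closure bonds here: 0.

0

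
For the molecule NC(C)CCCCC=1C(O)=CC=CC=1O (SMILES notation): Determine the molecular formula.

Walk through each heavy atom and fill implicit hydrogens from standard valence (C 4, N 3, O 2, S 2, halogen 1):
  atom 1: N, bond orders sum to 1 (valence 3) → 2 H
  atom 2: C, bond orders sum to 3 (valence 4) → 1 H
  atom 3: C, bond orders sum to 1 (valence 4) → 3 H
  atom 4: C, bond orders sum to 2 (valence 4) → 2 H
  atom 5: C, bond orders sum to 2 (valence 4) → 2 H
  atom 6: C, bond orders sum to 2 (valence 4) → 2 H
  atom 7: C, bond orders sum to 2 (valence 4) → 2 H
  atom 8: C, bond orders sum to 4 (valence 4) → 0 H
  atom 9: C, bond orders sum to 4 (valence 4) → 0 H
  atom 10: O, bond orders sum to 1 (valence 2) → 1 H
  atom 11: C, bond orders sum to 3 (valence 4) → 1 H
  atom 12: C, bond orders sum to 3 (valence 4) → 1 H
  atom 13: C, bond orders sum to 3 (valence 4) → 1 H
  atom 14: C, bond orders sum to 4 (valence 4) → 0 H
  atom 15: O, bond orders sum to 1 (valence 2) → 1 H
Totals → C:12, H:19, N:1, O:2.

C12H19NO2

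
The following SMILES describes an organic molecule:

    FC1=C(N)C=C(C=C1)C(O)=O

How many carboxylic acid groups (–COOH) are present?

The carboxylic acid motif appears at heavy-atom position 9 in the SMILES.
Other groups present: 1 primary amine.
Carboxylic acid count: 1.

1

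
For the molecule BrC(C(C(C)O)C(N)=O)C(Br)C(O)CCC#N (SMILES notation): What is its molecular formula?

C10H16Br2N2O3

Walk through each heavy atom and fill implicit hydrogens from standard valence (C 4, N 3, O 2, S 2, halogen 1):
  atom 1: Br (halogen, monovalent) → 0 H
  atom 2: C, bond orders sum to 3 (valence 4) → 1 H
  atom 3: C, bond orders sum to 3 (valence 4) → 1 H
  atom 4: C, bond orders sum to 3 (valence 4) → 1 H
  atom 5: C, bond orders sum to 1 (valence 4) → 3 H
  atom 6: O, bond orders sum to 1 (valence 2) → 1 H
  atom 7: C, bond orders sum to 4 (valence 4) → 0 H
  atom 8: N, bond orders sum to 1 (valence 3) → 2 H
  atom 9: O, bond orders sum to 2 (valence 2) → 0 H
  atom 10: C, bond orders sum to 3 (valence 4) → 1 H
  atom 11: Br (halogen, monovalent) → 0 H
  atom 12: C, bond orders sum to 3 (valence 4) → 1 H
  atom 13: O, bond orders sum to 1 (valence 2) → 1 H
  atom 14: C, bond orders sum to 2 (valence 4) → 2 H
  atom 15: C, bond orders sum to 2 (valence 4) → 2 H
  atom 16: C, bond orders sum to 4 (valence 4) → 0 H
  atom 17: N, bond orders sum to 3 (valence 3) → 0 H
Totals → C:10, H:16, Br:2, N:2, O:3.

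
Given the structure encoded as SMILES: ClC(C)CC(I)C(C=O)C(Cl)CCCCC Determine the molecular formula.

C12H21Cl2IO

Walk through each heavy atom and fill implicit hydrogens from standard valence (C 4, N 3, O 2, S 2, halogen 1):
  atom 1: Cl (halogen, monovalent) → 0 H
  atom 2: C, bond orders sum to 3 (valence 4) → 1 H
  atom 3: C, bond orders sum to 1 (valence 4) → 3 H
  atom 4: C, bond orders sum to 2 (valence 4) → 2 H
  atom 5: C, bond orders sum to 3 (valence 4) → 1 H
  atom 6: I (halogen, monovalent) → 0 H
  atom 7: C, bond orders sum to 3 (valence 4) → 1 H
  atom 8: C, bond orders sum to 3 (valence 4) → 1 H
  atom 9: O, bond orders sum to 2 (valence 2) → 0 H
  atom 10: C, bond orders sum to 3 (valence 4) → 1 H
  atom 11: Cl (halogen, monovalent) → 0 H
  atom 12: C, bond orders sum to 2 (valence 4) → 2 H
  atom 13: C, bond orders sum to 2 (valence 4) → 2 H
  atom 14: C, bond orders sum to 2 (valence 4) → 2 H
  atom 15: C, bond orders sum to 2 (valence 4) → 2 H
  atom 16: C, bond orders sum to 1 (valence 4) → 3 H
Totals → C:12, H:21, Cl:2, I:1, O:1.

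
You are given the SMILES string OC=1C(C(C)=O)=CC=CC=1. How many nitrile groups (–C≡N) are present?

0

Scan the SMILES for the nitrile motif — none present.
Groups that are present: 1 hydroxyl, 1 ketone.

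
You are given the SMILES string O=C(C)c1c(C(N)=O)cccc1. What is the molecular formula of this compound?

Walk through each heavy atom and fill implicit hydrogens from standard valence (C 4, N 3, O 2, S 2, halogen 1); for lowercase aromatic atoms, an aromatic c carries 1 H when it has two neighbours and 0 H with three, and aromatic n carries 0 H:
  atom 1: O, bond orders sum to 2 (valence 2) → 0 H
  atom 2: C, bond orders sum to 4 (valence 4) → 0 H
  atom 3: C, bond orders sum to 1 (valence 4) → 3 H
  atom 4: aromatic c, 3 neighbours → 0 H
  atom 5: aromatic c, 3 neighbours → 0 H
  atom 6: C, bond orders sum to 4 (valence 4) → 0 H
  atom 7: N, bond orders sum to 1 (valence 3) → 2 H
  atom 8: O, bond orders sum to 2 (valence 2) → 0 H
  atom 9: aromatic c, 2 neighbours → 1 H
  atom 10: aromatic c, 2 neighbours → 1 H
  atom 11: aromatic c, 2 neighbours → 1 H
  atom 12: aromatic c, 2 neighbours → 1 H
Totals → C:9, H:9, N:1, O:2.
In Hill order: C9H9NO2.

C9H9NO2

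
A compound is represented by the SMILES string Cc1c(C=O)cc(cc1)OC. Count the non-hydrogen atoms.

Every atom symbol written in the SMILES (organic subset) is one heavy atom; implicit H are not written.
Heavy atoms by element → C:9, O:2.
Total: 11.

11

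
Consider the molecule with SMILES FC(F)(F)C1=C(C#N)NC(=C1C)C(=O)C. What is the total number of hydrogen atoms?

7

Walk through each heavy atom and fill implicit hydrogens from standard valence (C 4, N 3, O 2, S 2, halogen 1):
  atom 1: F (halogen, monovalent) → 0 H
  atom 2: C, bond orders sum to 4 (valence 4) → 0 H
  atom 3: F (halogen, monovalent) → 0 H
  atom 4: F (halogen, monovalent) → 0 H
  atom 5: C, bond orders sum to 4 (valence 4) → 0 H
  atom 6: C, bond orders sum to 4 (valence 4) → 0 H
  atom 7: C, bond orders sum to 4 (valence 4) → 0 H
  atom 8: N, bond orders sum to 3 (valence 3) → 0 H
  atom 9: N, bond orders sum to 2 (valence 3) → 1 H
  atom 10: C, bond orders sum to 4 (valence 4) → 0 H
  atom 11: C, bond orders sum to 4 (valence 4) → 0 H
  atom 12: C, bond orders sum to 1 (valence 4) → 3 H
  atom 13: C, bond orders sum to 4 (valence 4) → 0 H
  atom 14: O, bond orders sum to 2 (valence 2) → 0 H
  atom 15: C, bond orders sum to 1 (valence 4) → 3 H
Total hydrogens: 7.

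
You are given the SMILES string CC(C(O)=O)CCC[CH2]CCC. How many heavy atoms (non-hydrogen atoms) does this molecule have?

Every atom symbol written in the SMILES (organic subset) is one heavy atom; implicit H are not written.
Heavy atoms by element → C:10, O:2.
Total: 12.

12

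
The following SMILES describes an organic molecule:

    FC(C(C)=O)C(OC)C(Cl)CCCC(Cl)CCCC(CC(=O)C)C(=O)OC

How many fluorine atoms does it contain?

1

Scan the SMILES for F atoms (remember two-letter symbols like Cl and Br are single atoms).
Fluorine count: 1.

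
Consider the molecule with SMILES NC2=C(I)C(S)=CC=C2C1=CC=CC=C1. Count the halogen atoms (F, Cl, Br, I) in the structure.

1

Halogen atoms appear at heavy-atom position 4 (1×I).
Other groups present: 1 primary amine, 1 thiol.
Halogen count: 1.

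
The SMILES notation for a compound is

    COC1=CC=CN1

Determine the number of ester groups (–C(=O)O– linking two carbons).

0

Scan the SMILES for the ester motif — none present.
Groups that are present: 1 ether.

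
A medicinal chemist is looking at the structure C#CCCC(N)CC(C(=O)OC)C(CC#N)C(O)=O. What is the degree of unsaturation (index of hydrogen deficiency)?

Degree of unsaturation = (number of rings) + (number of π bonds).
Ring closures in the SMILES: 0.
π bonds: 2 double bonds (each 1 DoU), 2 triple bonds (each 2 DoU) → 6 DoU from unsaturation.
Total DoU = 0 + 6 = 6.

6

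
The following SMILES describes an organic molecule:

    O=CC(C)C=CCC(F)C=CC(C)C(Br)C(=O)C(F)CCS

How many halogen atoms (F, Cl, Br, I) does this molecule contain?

3

Halogen atoms appear at heavy-atom positions 9, 15, 19 (1×Br, 2×F).
Other groups present: 1 aldehyde, 2 alkene, 1 ketone, 1 thiol.
Halogen count: 3.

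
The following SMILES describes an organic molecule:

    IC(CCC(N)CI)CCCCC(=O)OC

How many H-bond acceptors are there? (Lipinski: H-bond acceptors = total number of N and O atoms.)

3

N atoms: 1; O atoms: 2.
Lipinski HBA = 1 + 2 = 3.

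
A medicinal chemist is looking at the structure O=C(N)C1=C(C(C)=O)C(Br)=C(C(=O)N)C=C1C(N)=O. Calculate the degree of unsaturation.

8

Degree of unsaturation = (number of rings) + (number of π bonds).
Ring closures in the SMILES: 1.
π bonds: 7 double bonds (each 1 DoU) → 7 DoU from unsaturation.
Total DoU = 1 + 7 = 8.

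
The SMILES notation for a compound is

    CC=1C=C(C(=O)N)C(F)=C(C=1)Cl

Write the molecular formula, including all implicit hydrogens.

C8H7ClFNO

Walk through each heavy atom and fill implicit hydrogens from standard valence (C 4, N 3, O 2, S 2, halogen 1):
  atom 1: C, bond orders sum to 1 (valence 4) → 3 H
  atom 2: C, bond orders sum to 4 (valence 4) → 0 H
  atom 3: C, bond orders sum to 3 (valence 4) → 1 H
  atom 4: C, bond orders sum to 4 (valence 4) → 0 H
  atom 5: C, bond orders sum to 4 (valence 4) → 0 H
  atom 6: O, bond orders sum to 2 (valence 2) → 0 H
  atom 7: N, bond orders sum to 1 (valence 3) → 2 H
  atom 8: C, bond orders sum to 4 (valence 4) → 0 H
  atom 9: F (halogen, monovalent) → 0 H
  atom 10: C, bond orders sum to 4 (valence 4) → 0 H
  atom 11: C, bond orders sum to 3 (valence 4) → 1 H
  atom 12: Cl (halogen, monovalent) → 0 H
Totals → C:8, H:7, Cl:1, F:1, N:1, O:1.
In Hill order: C8H7ClFNO.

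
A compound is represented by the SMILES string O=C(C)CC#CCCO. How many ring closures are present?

0

In SMILES, each pair of matching ring-closure digits denotes one ring-closing bond; the number of such bonds equals the number of independent rings.
Ring-closure bonds here: 0.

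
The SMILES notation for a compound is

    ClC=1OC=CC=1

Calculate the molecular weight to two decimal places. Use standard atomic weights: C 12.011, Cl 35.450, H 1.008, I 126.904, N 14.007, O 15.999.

102.52 g/mol

First, the molecular formula is C4H3ClO (counting implicit H from valence).
  C: 4 × 12.011 = 48.044
  Cl: 1 × 35.450 = 35.450
  H: 3 × 1.008 = 3.024
  O: 1 × 15.999 = 15.999
Sum: 4×12.011 + 1×35.450 + 3×1.008 + 1×15.999 = 102.517 → 102.52 g/mol.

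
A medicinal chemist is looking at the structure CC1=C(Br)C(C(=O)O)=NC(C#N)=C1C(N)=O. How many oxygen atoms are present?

3

Scan the SMILES for O atoms (remember two-letter symbols like Cl and Br are single atoms).
Oxygen count: 3.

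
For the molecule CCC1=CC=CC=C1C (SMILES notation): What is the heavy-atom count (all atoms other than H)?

Every atom symbol written in the SMILES (organic subset) is one heavy atom; implicit H are not written.
Heavy atoms by element → C:9.
Total: 9.

9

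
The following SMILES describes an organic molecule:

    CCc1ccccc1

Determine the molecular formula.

Walk through each heavy atom and fill implicit hydrogens from standard valence (C 4, N 3, O 2, S 2, halogen 1); for lowercase aromatic atoms, an aromatic c carries 1 H when it has two neighbours and 0 H with three, and aromatic n carries 0 H:
  atom 1: C, bond orders sum to 1 (valence 4) → 3 H
  atom 2: C, bond orders sum to 2 (valence 4) → 2 H
  atom 3: aromatic c, 3 neighbours → 0 H
  atom 4: aromatic c, 2 neighbours → 1 H
  atom 5: aromatic c, 2 neighbours → 1 H
  atom 6: aromatic c, 2 neighbours → 1 H
  atom 7: aromatic c, 2 neighbours → 1 H
  atom 8: aromatic c, 2 neighbours → 1 H
Totals → C:8, H:10.
In Hill order: C8H10.

C8H10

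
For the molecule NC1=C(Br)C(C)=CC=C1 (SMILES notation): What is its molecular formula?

Walk through each heavy atom and fill implicit hydrogens from standard valence (C 4, N 3, O 2, S 2, halogen 1):
  atom 1: N, bond orders sum to 1 (valence 3) → 2 H
  atom 2: C, bond orders sum to 4 (valence 4) → 0 H
  atom 3: C, bond orders sum to 4 (valence 4) → 0 H
  atom 4: Br (halogen, monovalent) → 0 H
  atom 5: C, bond orders sum to 4 (valence 4) → 0 H
  atom 6: C, bond orders sum to 1 (valence 4) → 3 H
  atom 7: C, bond orders sum to 3 (valence 4) → 1 H
  atom 8: C, bond orders sum to 3 (valence 4) → 1 H
  atom 9: C, bond orders sum to 3 (valence 4) → 1 H
Totals → C:7, H:8, Br:1, N:1.

C7H8BrN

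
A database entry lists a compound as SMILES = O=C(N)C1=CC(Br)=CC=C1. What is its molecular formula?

Walk through each heavy atom and fill implicit hydrogens from standard valence (C 4, N 3, O 2, S 2, halogen 1):
  atom 1: O, bond orders sum to 2 (valence 2) → 0 H
  atom 2: C, bond orders sum to 4 (valence 4) → 0 H
  atom 3: N, bond orders sum to 1 (valence 3) → 2 H
  atom 4: C, bond orders sum to 4 (valence 4) → 0 H
  atom 5: C, bond orders sum to 3 (valence 4) → 1 H
  atom 6: C, bond orders sum to 4 (valence 4) → 0 H
  atom 7: Br (halogen, monovalent) → 0 H
  atom 8: C, bond orders sum to 3 (valence 4) → 1 H
  atom 9: C, bond orders sum to 3 (valence 4) → 1 H
  atom 10: C, bond orders sum to 3 (valence 4) → 1 H
Totals → C:7, H:6, Br:1, N:1, O:1.
In Hill order: C7H6BrNO.

C7H6BrNO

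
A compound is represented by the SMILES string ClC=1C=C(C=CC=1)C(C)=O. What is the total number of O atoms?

1

Scan the SMILES for O atoms (remember two-letter symbols like Cl and Br are single atoms).
Oxygen count: 1.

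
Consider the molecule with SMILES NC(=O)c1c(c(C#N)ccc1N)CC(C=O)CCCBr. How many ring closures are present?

1

In SMILES, each pair of matching ring-closure digits denotes one ring-closing bond; the number of such bonds equals the number of independent rings.
Ring-closure bonds here: 1.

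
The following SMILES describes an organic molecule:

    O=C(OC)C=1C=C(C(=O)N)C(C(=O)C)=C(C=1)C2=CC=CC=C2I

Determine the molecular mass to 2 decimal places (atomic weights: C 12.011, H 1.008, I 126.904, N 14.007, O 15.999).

423.21 g/mol

First, the molecular formula is C17H14INO4 (counting implicit H from valence).
  C: 17 × 12.011 = 204.187
  H: 14 × 1.008 = 14.112
  I: 1 × 126.904 = 126.904
  N: 1 × 14.007 = 14.007
  O: 4 × 15.999 = 63.996
Sum: 17×12.011 + 14×1.008 + 1×126.904 + 1×14.007 + 4×15.999 = 423.206 → 423.21 g/mol.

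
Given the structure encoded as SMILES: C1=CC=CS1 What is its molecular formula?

C4H4S

Walk through each heavy atom and fill implicit hydrogens from standard valence (C 4, N 3, O 2, S 2, halogen 1):
  atom 1: C, bond orders sum to 3 (valence 4) → 1 H
  atom 2: C, bond orders sum to 3 (valence 4) → 1 H
  atom 3: C, bond orders sum to 3 (valence 4) → 1 H
  atom 4: C, bond orders sum to 3 (valence 4) → 1 H
  atom 5: S, bond orders sum to 2 (valence 2) → 0 H
Totals → C:4, H:4, S:1.
In Hill order: C4H4S.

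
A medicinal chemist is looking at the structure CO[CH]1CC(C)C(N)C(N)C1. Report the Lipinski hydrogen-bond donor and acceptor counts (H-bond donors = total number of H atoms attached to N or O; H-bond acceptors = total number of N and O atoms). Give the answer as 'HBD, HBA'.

4, 3

Donors: find every N or O and count the H atoms it carries.
  atom 2 (O): bond orders sum to 2 → 0 H
  atom 8 (N): bond orders sum to 1 → 2 H
  atom 10 (N): bond orders sum to 1 → 2 H
Lipinski HBD = 4.
Acceptors: N atoms = 2, O atoms = 1 → HBA = 3.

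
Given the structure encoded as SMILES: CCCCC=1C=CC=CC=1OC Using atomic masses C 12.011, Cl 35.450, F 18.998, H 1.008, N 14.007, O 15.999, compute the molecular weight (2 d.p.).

164.25 g/mol

First, the molecular formula is C11H16O (counting implicit H from valence).
  C: 11 × 12.011 = 132.121
  H: 16 × 1.008 = 16.128
  O: 1 × 15.999 = 15.999
Sum: 11×12.011 + 16×1.008 + 1×15.999 = 164.248 → 164.25 g/mol.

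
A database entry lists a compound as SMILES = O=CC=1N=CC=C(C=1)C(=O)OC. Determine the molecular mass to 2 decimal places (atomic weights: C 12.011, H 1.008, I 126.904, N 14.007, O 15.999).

165.15 g/mol

First, the molecular formula is C8H7NO3 (counting implicit H from valence).
  C: 8 × 12.011 = 96.088
  H: 7 × 1.008 = 7.056
  N: 1 × 14.007 = 14.007
  O: 3 × 15.999 = 47.997
Sum: 8×12.011 + 7×1.008 + 1×14.007 + 3×15.999 = 165.148 → 165.15 g/mol.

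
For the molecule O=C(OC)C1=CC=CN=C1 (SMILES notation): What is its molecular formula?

Walk through each heavy atom and fill implicit hydrogens from standard valence (C 4, N 3, O 2, S 2, halogen 1):
  atom 1: O, bond orders sum to 2 (valence 2) → 0 H
  atom 2: C, bond orders sum to 4 (valence 4) → 0 H
  atom 3: O, bond orders sum to 2 (valence 2) → 0 H
  atom 4: C, bond orders sum to 1 (valence 4) → 3 H
  atom 5: C, bond orders sum to 4 (valence 4) → 0 H
  atom 6: C, bond orders sum to 3 (valence 4) → 1 H
  atom 7: C, bond orders sum to 3 (valence 4) → 1 H
  atom 8: C, bond orders sum to 3 (valence 4) → 1 H
  atom 9: N, bond orders sum to 3 (valence 3) → 0 H
  atom 10: C, bond orders sum to 3 (valence 4) → 1 H
Totals → C:7, H:7, N:1, O:2.

C7H7NO2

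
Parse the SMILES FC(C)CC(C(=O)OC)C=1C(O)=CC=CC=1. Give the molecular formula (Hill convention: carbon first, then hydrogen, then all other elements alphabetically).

C12H15FO3

Walk through each heavy atom and fill implicit hydrogens from standard valence (C 4, N 3, O 2, S 2, halogen 1):
  atom 1: F (halogen, monovalent) → 0 H
  atom 2: C, bond orders sum to 3 (valence 4) → 1 H
  atom 3: C, bond orders sum to 1 (valence 4) → 3 H
  atom 4: C, bond orders sum to 2 (valence 4) → 2 H
  atom 5: C, bond orders sum to 3 (valence 4) → 1 H
  atom 6: C, bond orders sum to 4 (valence 4) → 0 H
  atom 7: O, bond orders sum to 2 (valence 2) → 0 H
  atom 8: O, bond orders sum to 2 (valence 2) → 0 H
  atom 9: C, bond orders sum to 1 (valence 4) → 3 H
  atom 10: C, bond orders sum to 4 (valence 4) → 0 H
  atom 11: C, bond orders sum to 4 (valence 4) → 0 H
  atom 12: O, bond orders sum to 1 (valence 2) → 1 H
  atom 13: C, bond orders sum to 3 (valence 4) → 1 H
  atom 14: C, bond orders sum to 3 (valence 4) → 1 H
  atom 15: C, bond orders sum to 3 (valence 4) → 1 H
  atom 16: C, bond orders sum to 3 (valence 4) → 1 H
Totals → C:12, H:15, F:1, O:3.
In Hill order: C12H15FO3.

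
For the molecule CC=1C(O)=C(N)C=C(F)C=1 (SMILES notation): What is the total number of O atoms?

Scan the SMILES for O atoms (remember two-letter symbols like Cl and Br are single atoms).
Oxygen count: 1.

1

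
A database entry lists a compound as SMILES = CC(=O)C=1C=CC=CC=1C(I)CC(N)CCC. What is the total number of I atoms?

1

Scan the SMILES for I atoms (remember two-letter symbols like Cl and Br are single atoms).
Iodine count: 1.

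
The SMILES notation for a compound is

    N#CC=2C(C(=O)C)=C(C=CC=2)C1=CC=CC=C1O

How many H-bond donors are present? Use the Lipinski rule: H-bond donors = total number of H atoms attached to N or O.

1

Donors: find every N or O and count the H atoms it carries.
  atom 1 (N): bond orders sum to 3 → 0 H
  atom 6 (O): bond orders sum to 2 → 0 H
  atom 18 (O): bond orders sum to 1 → 1 H
Lipinski HBD = 1.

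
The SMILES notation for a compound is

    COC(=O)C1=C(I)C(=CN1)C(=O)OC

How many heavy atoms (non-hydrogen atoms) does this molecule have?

Every atom symbol written in the SMILES (organic subset) is one heavy atom; implicit H are not written.
Heavy atoms by element → C:8, I:1, N:1, O:4.
Total: 14.

14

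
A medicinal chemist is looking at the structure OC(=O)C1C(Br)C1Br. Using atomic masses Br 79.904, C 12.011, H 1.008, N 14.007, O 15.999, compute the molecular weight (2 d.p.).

First, the molecular formula is C4H4Br2O2 (counting implicit H from valence).
  Br: 2 × 79.904 = 159.808
  C: 4 × 12.011 = 48.044
  H: 4 × 1.008 = 4.032
  O: 2 × 15.999 = 31.998
Sum: 2×79.904 + 4×12.011 + 4×1.008 + 2×15.999 = 243.882 → 243.88 g/mol.

243.88 g/mol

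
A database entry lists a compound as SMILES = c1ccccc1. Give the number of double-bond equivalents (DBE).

4

Molecular formula: C6H6.
DoU = (2C + 2 + N − H − X) / 2, where X is the halogen count and O/S are ignored.
    = (2·6 + 2 + 0 − 6 − 0) / 2 = 8 / 2 = 4.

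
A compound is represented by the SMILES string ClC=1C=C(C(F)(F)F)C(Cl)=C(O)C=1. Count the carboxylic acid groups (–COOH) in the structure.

0

Scan the SMILES for the carboxylic acid motif — none present.
Groups that are present: 1 hydroxyl.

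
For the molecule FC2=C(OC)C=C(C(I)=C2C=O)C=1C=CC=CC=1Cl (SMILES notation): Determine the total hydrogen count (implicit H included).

9

Walk through each heavy atom and fill implicit hydrogens from standard valence (C 4, N 3, O 2, S 2, halogen 1):
  atom 1: F (halogen, monovalent) → 0 H
  atom 2: C, bond orders sum to 4 (valence 4) → 0 H
  atom 3: C, bond orders sum to 4 (valence 4) → 0 H
  atom 4: O, bond orders sum to 2 (valence 2) → 0 H
  atom 5: C, bond orders sum to 1 (valence 4) → 3 H
  atom 6: C, bond orders sum to 3 (valence 4) → 1 H
  atom 7: C, bond orders sum to 4 (valence 4) → 0 H
  atom 8: C, bond orders sum to 4 (valence 4) → 0 H
  atom 9: I (halogen, monovalent) → 0 H
  atom 10: C, bond orders sum to 4 (valence 4) → 0 H
  atom 11: C, bond orders sum to 3 (valence 4) → 1 H
  atom 12: O, bond orders sum to 2 (valence 2) → 0 H
  atom 13: C, bond orders sum to 4 (valence 4) → 0 H
  atom 14: C, bond orders sum to 3 (valence 4) → 1 H
  atom 15: C, bond orders sum to 3 (valence 4) → 1 H
  atom 16: C, bond orders sum to 3 (valence 4) → 1 H
  atom 17: C, bond orders sum to 3 (valence 4) → 1 H
  atom 18: C, bond orders sum to 4 (valence 4) → 0 H
  atom 19: Cl (halogen, monovalent) → 0 H
Total hydrogens: 9.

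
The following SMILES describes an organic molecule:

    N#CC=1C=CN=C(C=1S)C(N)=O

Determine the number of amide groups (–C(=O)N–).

The amide motif appears at heavy-atom position 10 in the SMILES.
Other groups present: 1 nitrile, 1 thiol.
Amide count: 1.

1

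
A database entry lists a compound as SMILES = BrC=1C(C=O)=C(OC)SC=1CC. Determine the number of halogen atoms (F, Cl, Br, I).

1

Halogen atoms appear at heavy-atom position 1 (1×Br).
Other groups present: 1 aldehyde, 1 ether.
Halogen count: 1.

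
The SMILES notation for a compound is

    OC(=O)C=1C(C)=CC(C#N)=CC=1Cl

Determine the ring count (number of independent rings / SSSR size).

1

In SMILES, each pair of matching ring-closure digits denotes one ring-closing bond; the number of such bonds equals the number of independent rings.
Ring-closure bonds here: 1.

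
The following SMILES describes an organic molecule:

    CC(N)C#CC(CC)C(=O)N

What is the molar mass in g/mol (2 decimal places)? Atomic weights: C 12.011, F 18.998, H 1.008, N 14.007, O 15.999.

First, the molecular formula is C8H14N2O (counting implicit H from valence).
  C: 8 × 12.011 = 96.088
  H: 14 × 1.008 = 14.112
  N: 2 × 14.007 = 28.014
  O: 1 × 15.999 = 15.999
Sum: 8×12.011 + 14×1.008 + 2×14.007 + 1×15.999 = 154.213 → 154.21 g/mol.

154.21 g/mol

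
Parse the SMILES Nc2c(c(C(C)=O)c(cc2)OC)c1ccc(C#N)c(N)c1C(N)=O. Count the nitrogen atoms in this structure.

4

Scan the SMILES for N atoms (remember two-letter symbols like Cl and Br are single atoms).
Nitrogen count: 4.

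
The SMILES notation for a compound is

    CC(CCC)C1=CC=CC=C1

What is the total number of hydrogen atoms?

16

Walk through each heavy atom and fill implicit hydrogens from standard valence (C 4, N 3, O 2, S 2, halogen 1):
  atom 1: C, bond orders sum to 1 (valence 4) → 3 H
  atom 2: C, bond orders sum to 3 (valence 4) → 1 H
  atom 3: C, bond orders sum to 2 (valence 4) → 2 H
  atom 4: C, bond orders sum to 2 (valence 4) → 2 H
  atom 5: C, bond orders sum to 1 (valence 4) → 3 H
  atom 6: C, bond orders sum to 4 (valence 4) → 0 H
  atom 7: C, bond orders sum to 3 (valence 4) → 1 H
  atom 8: C, bond orders sum to 3 (valence 4) → 1 H
  atom 9: C, bond orders sum to 3 (valence 4) → 1 H
  atom 10: C, bond orders sum to 3 (valence 4) → 1 H
  atom 11: C, bond orders sum to 3 (valence 4) → 1 H
Total hydrogens: 16.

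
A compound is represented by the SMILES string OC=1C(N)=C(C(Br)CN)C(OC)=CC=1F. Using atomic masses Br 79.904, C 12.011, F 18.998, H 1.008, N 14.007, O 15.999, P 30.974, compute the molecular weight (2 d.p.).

First, the molecular formula is C9H12BrFN2O2 (counting implicit H from valence).
  Br: 1 × 79.904 = 79.904
  C: 9 × 12.011 = 108.099
  F: 1 × 18.998 = 18.998
  H: 12 × 1.008 = 12.096
  N: 2 × 14.007 = 28.014
  O: 2 × 15.999 = 31.998
Sum: 1×79.904 + 9×12.011 + 1×18.998 + 12×1.008 + 2×14.007 + 2×15.999 = 279.109 → 279.11 g/mol.

279.11 g/mol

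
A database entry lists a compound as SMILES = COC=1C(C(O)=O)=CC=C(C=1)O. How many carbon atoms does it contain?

8

Count every carbon token in the SMILES (each C, including those in ring-closure positions and inside branches).
Carbon count: 8.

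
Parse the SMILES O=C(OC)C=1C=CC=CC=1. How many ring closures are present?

In SMILES, each pair of matching ring-closure digits denotes one ring-closing bond; the number of such bonds equals the number of independent rings.
Ring-closure bonds here: 1.

1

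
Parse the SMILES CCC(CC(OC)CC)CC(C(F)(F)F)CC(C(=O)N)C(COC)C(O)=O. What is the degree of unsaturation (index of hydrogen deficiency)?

Molecular formula: C18H32F3NO5.
DoU = (2C + 2 + N − H − X) / 2, where X is the halogen count and O/S are ignored.
    = (2·18 + 2 + 1 − 32 − 3) / 2 = 4 / 2 = 2.

2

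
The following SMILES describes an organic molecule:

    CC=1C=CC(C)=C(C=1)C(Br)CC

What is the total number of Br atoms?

1

Scan the SMILES for Br atoms (remember two-letter symbols like Cl and Br are single atoms).
Bromine count: 1.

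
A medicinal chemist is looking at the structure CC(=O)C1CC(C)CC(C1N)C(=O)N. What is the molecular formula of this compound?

Walk through each heavy atom and fill implicit hydrogens from standard valence (C 4, N 3, O 2, S 2, halogen 1):
  atom 1: C, bond orders sum to 1 (valence 4) → 3 H
  atom 2: C, bond orders sum to 4 (valence 4) → 0 H
  atom 3: O, bond orders sum to 2 (valence 2) → 0 H
  atom 4: C, bond orders sum to 3 (valence 4) → 1 H
  atom 5: C, bond orders sum to 2 (valence 4) → 2 H
  atom 6: C, bond orders sum to 3 (valence 4) → 1 H
  atom 7: C, bond orders sum to 1 (valence 4) → 3 H
  atom 8: C, bond orders sum to 2 (valence 4) → 2 H
  atom 9: C, bond orders sum to 3 (valence 4) → 1 H
  atom 10: C, bond orders sum to 3 (valence 4) → 1 H
  atom 11: N, bond orders sum to 1 (valence 3) → 2 H
  atom 12: C, bond orders sum to 4 (valence 4) → 0 H
  atom 13: O, bond orders sum to 2 (valence 2) → 0 H
  atom 14: N, bond orders sum to 1 (valence 3) → 2 H
Totals → C:10, H:18, N:2, O:2.
In Hill order: C10H18N2O2.

C10H18N2O2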